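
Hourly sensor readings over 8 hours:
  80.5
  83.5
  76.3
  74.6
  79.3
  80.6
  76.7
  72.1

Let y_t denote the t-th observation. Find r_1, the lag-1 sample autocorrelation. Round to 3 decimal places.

Mean ȳ = (80.5 + 83.5 + 76.3 + 74.6 + 79.3 + 80.6 + 76.7 + 72.1)/8 = 77.9500
Deviations from mean: 2.5500, 5.5500, -1.6500, -3.3500, 1.3500, 2.6500, -1.2500, -5.8500
Σ(y_t−ȳ)(y_{t+1}−ȳ) = (14.1525) + (-9.1575) + (5.5275) + (-4.5225) + (3.5775) + (-3.3125) + (7.3125) = 13.5775
Denominator Σ(y_t−ȳ)² = 95.8800
r_1 = 13.5775 / 95.8800 = 0.142

0.142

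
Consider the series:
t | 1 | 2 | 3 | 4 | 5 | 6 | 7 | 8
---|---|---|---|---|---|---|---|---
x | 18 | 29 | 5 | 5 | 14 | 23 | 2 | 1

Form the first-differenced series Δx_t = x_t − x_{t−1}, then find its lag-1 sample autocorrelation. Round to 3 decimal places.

-0.335

First differences Δx: 11, -24, 0, 9, 9, -21, -1
Mean of differences = -2.4286
Numerator Σ(Δx_t−Δx̄)(Δx_{t+1}−Δx̄) = -422.4694
Denominator Σ(Δx_t−Δx̄)² = 1259.7143
r_1(Δx) = -422.4694 / 1259.7143 = -0.335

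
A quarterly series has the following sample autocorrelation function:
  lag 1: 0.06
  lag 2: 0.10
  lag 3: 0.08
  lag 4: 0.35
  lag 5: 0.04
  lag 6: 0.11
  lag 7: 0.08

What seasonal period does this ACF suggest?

4

The largest autocorrelation is r_4 = 0.35; the remaining lags stay at or below 0.11.
The dominant spike at lag 4 indicates a seasonal period of 4.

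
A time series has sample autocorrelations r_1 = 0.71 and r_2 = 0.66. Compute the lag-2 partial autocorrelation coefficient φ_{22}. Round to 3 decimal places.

0.314

φ_{22} = (r_2 − r_1²) / (1 − r_1²)
r_1² = (0.71)² = 0.5041
Numerator = 0.66 − 0.5041 = 0.1559; denominator = 1 − 0.5041 = 0.4959
φ_{22} = 0.1559 / 0.4959 = 0.314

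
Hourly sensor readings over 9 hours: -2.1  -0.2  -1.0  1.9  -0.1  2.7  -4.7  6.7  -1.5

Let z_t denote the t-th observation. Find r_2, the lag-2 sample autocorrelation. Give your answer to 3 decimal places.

Mean z̄ = (-2.1 − 0.2 − 1.0 + 1.9 − 0.1 + 2.7 − 4.7 + 6.7 − 1.5)/9 = 0.1889
Σ(z_t−z̄)(z_{t+2}−z̄) = (2.7212) + (-0.6654) + (0.3435) + (4.2968) + (1.4123) + (16.3501) + (8.2568) = 32.7153
Denominator Σ(z_t−z̄)² = 85.2689
r_2 = 32.7153 / 85.2689 = 0.384

0.384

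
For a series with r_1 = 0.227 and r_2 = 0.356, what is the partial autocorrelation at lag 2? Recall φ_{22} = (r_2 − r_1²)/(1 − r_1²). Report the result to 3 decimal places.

φ_{22} = (r_2 − r_1²) / (1 − r_1²)
r_1² = (0.227)² = 0.051529
Numerator = 0.356 − 0.0515 = 0.3045; denominator = 1 − 0.0515 = 0.9485
φ_{22} = 0.3045 / 0.9485 = 0.321

0.321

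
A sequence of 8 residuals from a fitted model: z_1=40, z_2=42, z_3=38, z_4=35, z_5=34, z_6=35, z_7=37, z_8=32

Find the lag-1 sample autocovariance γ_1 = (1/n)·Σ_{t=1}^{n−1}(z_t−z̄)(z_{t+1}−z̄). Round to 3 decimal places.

Mean z̄ = (40 + 42 + 38 + 35 + 34 + 35 + 37 + 32)/8 = 36.6250
Σ_{t=1}^{7}(z_t−z̄)(z_{t+1}−z̄) = 29.4844
γ_1 = 29.4844 / 8 = 3.686

3.686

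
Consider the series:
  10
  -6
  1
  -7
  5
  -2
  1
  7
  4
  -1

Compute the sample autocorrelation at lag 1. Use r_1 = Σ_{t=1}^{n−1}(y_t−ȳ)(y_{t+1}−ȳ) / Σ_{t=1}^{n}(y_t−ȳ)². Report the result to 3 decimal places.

-0.351

Mean ȳ = (10 − 6 + 1 − 7 + 5 − 2 + 1 + 7 + 4 − 1)/10 = 1.2000
Numerator Σ_{t=1}^{9}(y_t−ȳ)(y_{t+1}−ȳ) = -94.0400
Denominator Σ(y_t−ȳ)² = 267.6000
r_1 = -94.0400 / 267.6000 = -0.351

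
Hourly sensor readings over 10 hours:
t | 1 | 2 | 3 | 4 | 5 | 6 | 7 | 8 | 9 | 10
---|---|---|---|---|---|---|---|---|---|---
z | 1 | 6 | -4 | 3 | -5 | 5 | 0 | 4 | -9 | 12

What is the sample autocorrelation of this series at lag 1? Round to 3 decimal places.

-0.642

Mean z̄ = (1 + 6 − 4 + 3 − 5 + 5 + 0 + 4 − 9 + 12)/10 = 1.3000
Numerator Σ_{t=1}^{9}(z_t−z̄)(z_{t+1}−z̄) = -215.6900
Denominator Σ(z_t−z̄)² = 336.1000
r_1 = -215.6900 / 336.1000 = -0.642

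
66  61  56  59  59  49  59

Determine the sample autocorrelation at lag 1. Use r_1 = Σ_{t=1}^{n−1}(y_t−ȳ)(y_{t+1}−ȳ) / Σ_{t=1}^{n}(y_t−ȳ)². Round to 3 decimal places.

0.009

Mean ȳ = (66 + 61 + 56 + 59 + 59 + 49 + 59)/7 = 58.4286
Deviations from mean: 7.5714, 2.5714, -2.4286, 0.5714, 0.5714, -9.4286, 0.5714
Σ(y_t−ȳ)(y_{t+1}−ȳ) = (19.4694) + (-6.2449) + (-1.3878) + (0.3265) + (-5.3878) + (-5.3878) = 1.3878
Denominator Σ(y_t−ȳ)² = 159.7143
r_1 = 1.3878 / 159.7143 = 0.009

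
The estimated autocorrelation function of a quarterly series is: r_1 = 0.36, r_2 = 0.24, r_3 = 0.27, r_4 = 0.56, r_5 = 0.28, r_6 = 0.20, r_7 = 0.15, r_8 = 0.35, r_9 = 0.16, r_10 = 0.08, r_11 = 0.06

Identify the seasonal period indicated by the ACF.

4

The largest autocorrelation is r_4 = 0.56; the remaining lags stay at or below 0.36. The elevated value at lag 1 (0.36), dropping to 0.24 at lag 2, reflects decaying short-term dependence rather than seasonality.
The dominant spike at lag 4 indicates a seasonal period of 4.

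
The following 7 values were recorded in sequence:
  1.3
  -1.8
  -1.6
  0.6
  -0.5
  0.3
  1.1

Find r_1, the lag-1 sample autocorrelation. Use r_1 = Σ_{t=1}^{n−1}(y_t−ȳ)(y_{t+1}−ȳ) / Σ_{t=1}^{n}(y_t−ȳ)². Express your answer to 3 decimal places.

Mean ȳ = (1.3 − 1.8 − 1.6 + 0.6 − 0.5 + 0.3 + 1.1)/7 = -0.0857
Deviations from mean: 1.3857, -1.7143, -1.5143, 0.6857, -0.4143, 0.3857, 1.1857
Numerator Σ_{t=1}^{6}(y_t−ȳ)(y_{t+1}−ȳ) = -0.8045
Denominator Σ(y_t−ȳ)² = 9.3486
r_1 = -0.8045 / 9.3486 = -0.086

-0.086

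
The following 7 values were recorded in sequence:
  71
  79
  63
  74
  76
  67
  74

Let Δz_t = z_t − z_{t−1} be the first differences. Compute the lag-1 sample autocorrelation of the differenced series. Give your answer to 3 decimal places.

-0.623

First differences Δz: 8, -16, 11, 2, -9, 7
Mean of differences = 0.5000
Numerator Σ(Δz_t−Δz̄)(Δz_{t+1}−Δz̄) = -357.2500
Denominator Σ(Δz_t−Δz̄)² = 573.5000
r_1(Δz) = -357.2500 / 573.5000 = -0.623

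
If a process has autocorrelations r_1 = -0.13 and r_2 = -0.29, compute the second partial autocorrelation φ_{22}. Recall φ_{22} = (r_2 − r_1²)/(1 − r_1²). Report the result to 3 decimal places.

-0.312

φ_{22} = (r_2 − r_1²) / (1 − r_1²)
r_1² = (-0.13)² = 0.0169
Numerator = -0.29 − 0.0169 = -0.3069; denominator = 1 − 0.0169 = 0.9831
φ_{22} = -0.3069 / 0.9831 = -0.312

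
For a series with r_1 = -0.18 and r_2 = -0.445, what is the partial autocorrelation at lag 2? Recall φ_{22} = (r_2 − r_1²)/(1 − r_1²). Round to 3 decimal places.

-0.493

φ_{22} = (r_2 − r_1²) / (1 − r_1²)
r_1² = (-0.18)² = 0.0324
Numerator = -0.445 − 0.0324 = -0.4774; denominator = 1 − 0.0324 = 0.9676
φ_{22} = -0.4774 / 0.9676 = -0.493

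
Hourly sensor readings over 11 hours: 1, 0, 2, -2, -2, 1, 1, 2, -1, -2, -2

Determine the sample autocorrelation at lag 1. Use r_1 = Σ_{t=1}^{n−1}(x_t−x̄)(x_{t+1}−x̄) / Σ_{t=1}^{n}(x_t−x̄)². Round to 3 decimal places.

Mean x̄ = (1 + 0 + 2 − 2 − 2 + 1 + 1 + 2 − 1 − 2 − 2)/11 = -0.1818
Numerator Σ_{t=1}^{10}(x_t−x̄)(x_{t+1}−x̄) = 4.7851
Denominator Σ(x_t−x̄)² = 27.6364
r_1 = 4.7851 / 27.6364 = 0.173

0.173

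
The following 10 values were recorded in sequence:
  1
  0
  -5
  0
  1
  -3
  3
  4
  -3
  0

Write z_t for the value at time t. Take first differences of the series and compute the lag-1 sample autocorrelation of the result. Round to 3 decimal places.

-0.401

First differences Δz: -1, -5, 5, 1, -4, 6, 1, -7, 3
Mean of differences = -0.1111
Numerator Σ(Δz_t−Δz̄)(Δz_{t+1}−Δz̄) = -65.3457
Denominator Σ(Δz_t−Δz̄)² = 162.8889
r_1(Δz) = -65.3457 / 162.8889 = -0.401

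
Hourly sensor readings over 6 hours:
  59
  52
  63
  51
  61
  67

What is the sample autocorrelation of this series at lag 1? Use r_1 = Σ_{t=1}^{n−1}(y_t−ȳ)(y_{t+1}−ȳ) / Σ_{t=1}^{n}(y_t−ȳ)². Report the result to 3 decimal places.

Mean ȳ = (59 + 52 + 63 + 51 + 61 + 67)/6 = 58.8333
Σ(y_t−ȳ)(y_{t+1}−ȳ) = (-1.1389) + (-28.4722) + (-32.6389) + (-16.9722) + (17.6944) = -61.5278
Denominator Σ(y_t−ȳ)² = 196.8333
r_1 = -61.5278 / 196.8333 = -0.313

-0.313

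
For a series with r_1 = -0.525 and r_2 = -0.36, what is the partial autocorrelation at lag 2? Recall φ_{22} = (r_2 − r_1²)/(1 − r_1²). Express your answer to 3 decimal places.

-0.877

φ_{22} = (r_2 − r_1²) / (1 − r_1²)
r_1² = (-0.525)² = 0.275625
Numerator = -0.36 − 0.2756 = -0.6356; denominator = 1 − 0.2756 = 0.7244
φ_{22} = -0.6356 / 0.7244 = -0.877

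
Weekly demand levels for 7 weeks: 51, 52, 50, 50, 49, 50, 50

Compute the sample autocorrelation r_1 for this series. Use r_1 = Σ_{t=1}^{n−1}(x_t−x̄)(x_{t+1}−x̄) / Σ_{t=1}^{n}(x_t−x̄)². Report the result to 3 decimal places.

0.301

Mean x̄ = (51 + 52 + 50 + 50 + 49 + 50 + 50)/7 = 50.2857
Deviations from mean: 0.7143, 1.7143, -0.2857, -0.2857, -1.2857, -0.2857, -0.2857
Σ(x_t−x̄)(x_{t+1}−x̄) = (1.2245) + (-0.4898) + (0.0816) + (0.3673) + (0.3673) + (0.0816) = 1.6327
Denominator Σ(x_t−x̄)² = 5.4286
r_1 = 1.6327 / 5.4286 = 0.301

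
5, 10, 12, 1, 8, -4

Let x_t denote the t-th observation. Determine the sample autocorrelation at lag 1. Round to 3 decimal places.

-0.200

Mean x̄ = (5 + 10 + 12 + 1 + 8 − 4)/6 = 5.3333
Deviations from mean: -0.3333, 4.6667, 6.6667, -4.3333, 2.6667, -9.3333
Σ(x_t−x̄)(x_{t+1}−x̄) = (-1.5556) + (31.1111) + (-28.8889) + (-11.5556) + (-24.8889) = -35.7778
Denominator Σ(x_t−x̄)² = 179.3333
r_1 = -35.7778 / 179.3333 = -0.200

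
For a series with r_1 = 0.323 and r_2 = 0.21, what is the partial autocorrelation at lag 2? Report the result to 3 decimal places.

φ_{22} = (r_2 − r_1²) / (1 − r_1²)
r_1² = (0.323)² = 0.104329
Numerator = 0.21 − 0.1043 = 0.1057; denominator = 1 − 0.1043 = 0.8957
φ_{22} = 0.1057 / 0.8957 = 0.118

0.118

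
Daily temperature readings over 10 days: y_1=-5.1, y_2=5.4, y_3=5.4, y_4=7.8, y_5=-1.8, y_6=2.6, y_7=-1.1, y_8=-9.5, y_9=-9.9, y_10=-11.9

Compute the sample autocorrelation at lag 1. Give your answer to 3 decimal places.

Mean ȳ = (-5.1 + 5.4 + 5.4 + 7.8 − 1.8 + 2.6 − 1.1 − 9.5 − 9.9 − 11.9)/10 = -1.8100
Numerator Σ_{t=1}^{9}(y_t−ȳ)(y_{t+1}−ȳ) = 239.2029
Denominator Σ(y_t−ȳ)² = 453.4890
r_1 = 239.2029 / 453.4890 = 0.527

0.527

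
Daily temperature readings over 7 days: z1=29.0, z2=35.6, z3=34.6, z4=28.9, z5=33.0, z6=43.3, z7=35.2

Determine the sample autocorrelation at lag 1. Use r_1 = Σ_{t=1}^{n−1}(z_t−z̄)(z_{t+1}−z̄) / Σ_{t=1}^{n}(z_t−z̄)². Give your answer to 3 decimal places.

Mean z̄ = (29.0 + 35.6 + 34.6 + 28.9 + 33.0 + 43.3 + 35.2)/7 = 34.2286
Deviations from mean: -5.2286, 1.3714, 0.3714, -5.3286, -1.2286, 9.0714, 0.9714
Σ(z_t−z̄)(z_{t+1}−z̄) = (-7.1706) + (0.5094) + (-1.9792) + (6.5465) + (-11.1449) + (8.8122) = -4.4265
Denominator Σ(z_t−z̄)² = 142.4943
r_1 = -4.4265 / 142.4943 = -0.031

-0.031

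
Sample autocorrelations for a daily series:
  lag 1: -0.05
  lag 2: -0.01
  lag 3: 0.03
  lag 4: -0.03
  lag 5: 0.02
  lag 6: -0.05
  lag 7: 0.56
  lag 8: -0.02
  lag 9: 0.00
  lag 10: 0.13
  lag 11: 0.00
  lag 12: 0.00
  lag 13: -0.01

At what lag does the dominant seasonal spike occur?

The largest autocorrelation is r_7 = 0.56; the remaining lags stay at or below 0.13.
The dominant spike at lag 7 indicates a seasonal period of 7.

7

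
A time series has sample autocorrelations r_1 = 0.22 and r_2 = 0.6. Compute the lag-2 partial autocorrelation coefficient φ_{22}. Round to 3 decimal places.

φ_{22} = (r_2 − r_1²) / (1 − r_1²)
r_1² = (0.22)² = 0.0484
Numerator = 0.6 − 0.0484 = 0.5516; denominator = 1 − 0.0484 = 0.9516
φ_{22} = 0.5516 / 0.9516 = 0.580

0.580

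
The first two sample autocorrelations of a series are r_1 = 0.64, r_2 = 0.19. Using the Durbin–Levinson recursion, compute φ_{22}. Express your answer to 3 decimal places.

-0.372

φ_{22} = (r_2 − r_1²) / (1 − r_1²)
r_1² = (0.64)² = 0.4096
Numerator = 0.19 − 0.4096 = -0.2196; denominator = 1 − 0.4096 = 0.5904
φ_{22} = -0.2196 / 0.5904 = -0.372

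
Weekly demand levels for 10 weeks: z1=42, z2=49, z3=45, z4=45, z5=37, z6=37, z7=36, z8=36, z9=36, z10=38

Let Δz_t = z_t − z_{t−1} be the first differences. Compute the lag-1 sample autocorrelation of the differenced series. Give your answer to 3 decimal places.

First differences Δz: 7, -4, 0, -8, 0, -1, 0, 0, 2
Mean of differences = -0.4444
Numerator Σ(Δz_t−Δz̄)(Δz_{t+1}−Δz̄) = -33.9753
Denominator Σ(Δz_t−Δz̄)² = 132.2222
r_1(Δz) = -33.9753 / 132.2222 = -0.257

-0.257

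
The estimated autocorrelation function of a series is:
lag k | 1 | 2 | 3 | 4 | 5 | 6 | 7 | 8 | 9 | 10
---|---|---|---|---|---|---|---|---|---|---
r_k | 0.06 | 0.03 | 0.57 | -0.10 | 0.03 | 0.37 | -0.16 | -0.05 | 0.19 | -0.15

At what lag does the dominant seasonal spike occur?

3

The largest autocorrelation is r_3 = 0.57, with weaker echoes at lags 6 (0.37) and 9 (0.19); the remaining lags stay at or below 0.06.
The dominant spike at lag 3 indicates a seasonal period of 3.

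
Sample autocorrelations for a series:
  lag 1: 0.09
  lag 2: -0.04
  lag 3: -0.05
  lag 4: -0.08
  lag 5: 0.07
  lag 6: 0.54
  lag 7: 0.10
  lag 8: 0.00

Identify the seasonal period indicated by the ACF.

6

The largest autocorrelation is r_6 = 0.54; the remaining lags stay at or below 0.10.
The dominant spike at lag 6 indicates a seasonal period of 6.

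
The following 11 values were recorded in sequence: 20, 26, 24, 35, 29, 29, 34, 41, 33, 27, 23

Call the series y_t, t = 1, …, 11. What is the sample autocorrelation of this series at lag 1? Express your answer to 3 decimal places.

0.322

Mean ȳ = (20 + 26 + 24 + 35 + 29 + 29 + 34 + 41 + 33 + 27 + 23)/11 = 29.1818
Numerator Σ_{t=1}^{10}(y_t−ȳ)(y_{t+1}−ȳ) = 120.8760
Denominator Σ(y_t−ȳ)² = 375.6364
r_1 = 120.8760 / 375.6364 = 0.322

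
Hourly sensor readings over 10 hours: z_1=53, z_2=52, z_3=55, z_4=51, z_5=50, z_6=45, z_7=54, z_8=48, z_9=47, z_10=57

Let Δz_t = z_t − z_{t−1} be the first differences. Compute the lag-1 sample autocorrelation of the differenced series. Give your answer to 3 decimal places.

First differences Δz: -1, 3, -4, -1, -5, 9, -6, -1, 10
Mean of differences = 0.4444
Numerator Σ(Δz_t−Δz̄)(Δz_{t+1}−Δz̄) = -106.9753
Denominator Σ(Δz_t−Δz̄)² = 268.2222
r_1(Δz) = -106.9753 / 268.2222 = -0.399

-0.399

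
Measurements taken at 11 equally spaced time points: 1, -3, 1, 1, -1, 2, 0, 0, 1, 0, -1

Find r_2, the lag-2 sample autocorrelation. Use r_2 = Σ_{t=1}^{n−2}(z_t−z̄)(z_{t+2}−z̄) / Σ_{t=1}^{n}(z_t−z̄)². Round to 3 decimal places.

Mean z̄ = (1 − 3 + 1 + 1 − 1 + 2 + 0 + 0 + 1 + 0 − 1)/11 = 0.0909
Numerator Σ_{t=1}^{9}(z_t−z̄)(z_{t+2}−z̄) = -2.3802
Denominator Σ(z_t−z̄)² = 18.9091
r_2 = -2.3802 / 18.9091 = -0.126

-0.126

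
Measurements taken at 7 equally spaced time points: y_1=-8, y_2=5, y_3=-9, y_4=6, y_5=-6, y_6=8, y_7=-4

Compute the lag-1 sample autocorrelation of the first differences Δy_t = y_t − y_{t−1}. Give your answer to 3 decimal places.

-0.850

First differences Δy: 13, -14, 15, -12, 14, -12
Mean of differences = 0.6667
Numerator Σ(Δy_t−Δȳ)(Δy_{t+1}−Δȳ) = -910.4444
Denominator Σ(Δy_t−Δȳ)² = 1071.3333
r_1(Δy) = -910.4444 / 1071.3333 = -0.850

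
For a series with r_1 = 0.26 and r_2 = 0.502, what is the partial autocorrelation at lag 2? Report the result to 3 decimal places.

φ_{22} = (r_2 − r_1²) / (1 − r_1²)
r_1² = (0.26)² = 0.0676
Numerator = 0.502 − 0.0676 = 0.4344; denominator = 1 − 0.0676 = 0.9324
φ_{22} = 0.4344 / 0.9324 = 0.466

0.466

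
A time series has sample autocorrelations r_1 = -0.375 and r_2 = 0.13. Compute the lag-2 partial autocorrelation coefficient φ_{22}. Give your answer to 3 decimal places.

-0.012

φ_{22} = (r_2 − r_1²) / (1 − r_1²)
r_1² = (-0.375)² = 0.140625
Numerator = 0.13 − 0.1406 = -0.0106; denominator = 1 − 0.1406 = 0.8594
φ_{22} = -0.0106 / 0.8594 = -0.012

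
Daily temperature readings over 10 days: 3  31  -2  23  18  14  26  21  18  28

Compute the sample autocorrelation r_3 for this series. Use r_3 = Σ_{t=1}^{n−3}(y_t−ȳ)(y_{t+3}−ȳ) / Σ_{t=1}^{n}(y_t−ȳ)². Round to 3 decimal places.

Mean ȳ = (3 + 31 − 2 + 23 + 18 + 14 + 26 + 21 + 18 + 28)/10 = 18.0000
Σ(y_t−ȳ)(y_{t+3}−ȳ) = (-75.0000) + (0.0000) + (80.0000) + (40.0000) + (0.0000) + (0.0000) + (80.0000) = 125.0000
Denominator Σ(y_t−ȳ)² = 1008.0000
r_3 = 125.0000 / 1008.0000 = 0.124

0.124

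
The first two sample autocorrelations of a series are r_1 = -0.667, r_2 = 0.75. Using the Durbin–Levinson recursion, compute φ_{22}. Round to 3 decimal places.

φ_{22} = (r_2 − r_1²) / (1 − r_1²)
r_1² = (-0.667)² = 0.444889
Numerator = 0.75 − 0.4449 = 0.3051; denominator = 1 − 0.4449 = 0.5551
φ_{22} = 0.3051 / 0.5551 = 0.550

0.550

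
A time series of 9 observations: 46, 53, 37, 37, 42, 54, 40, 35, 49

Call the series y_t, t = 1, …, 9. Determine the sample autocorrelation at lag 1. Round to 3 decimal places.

-0.133

Mean ȳ = (46 + 53 + 37 + 37 + 42 + 54 + 40 + 35 + 49)/9 = 43.6667
Numerator Σ_{t=1}^{8}(y_t−ȳ)(y_{t+1}−ȳ) = -54.4444
Denominator Σ(y_t−ȳ)² = 408.0000
r_1 = -54.4444 / 408.0000 = -0.133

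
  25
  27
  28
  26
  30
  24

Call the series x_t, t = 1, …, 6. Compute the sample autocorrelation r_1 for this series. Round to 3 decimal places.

Mean x̄ = (25 + 27 + 28 + 26 + 30 + 24)/6 = 26.6667
Deviations from mean: -1.6667, 0.3333, 1.3333, -0.6667, 3.3333, -2.6667
Σ(x_t−x̄)(x_{t+1}−x̄) = (-0.5556) + (0.4444) + (-0.8889) + (-2.2222) + (-8.8889) = -12.1111
Denominator Σ(x_t−x̄)² = 23.3333
r_1 = -12.1111 / 23.3333 = -0.519

-0.519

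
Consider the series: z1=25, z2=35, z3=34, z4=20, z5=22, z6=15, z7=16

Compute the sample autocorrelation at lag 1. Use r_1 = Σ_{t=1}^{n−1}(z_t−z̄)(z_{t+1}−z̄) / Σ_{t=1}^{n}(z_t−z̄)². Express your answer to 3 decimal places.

Mean z̄ = (25 + 35 + 34 + 20 + 22 + 15 + 16)/7 = 23.8571
Deviations from mean: 1.1429, 11.1429, 10.1429, -3.8571, -1.8571, -8.8571, -7.8571
Numerator Σ_{t=1}^{6}(z_t−z̄)(z_{t+1}−z̄) = 179.8367
Denominator Σ(z_t−z̄)² = 386.8571
r_1 = 179.8367 / 386.8571 = 0.465

0.465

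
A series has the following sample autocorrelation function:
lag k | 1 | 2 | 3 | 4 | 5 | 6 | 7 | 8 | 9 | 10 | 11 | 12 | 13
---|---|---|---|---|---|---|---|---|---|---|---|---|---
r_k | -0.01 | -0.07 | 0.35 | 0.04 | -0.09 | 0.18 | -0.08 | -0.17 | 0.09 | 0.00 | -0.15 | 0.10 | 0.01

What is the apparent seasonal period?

3

The largest autocorrelation is r_3 = 0.35, with a weaker echo at lag 6 (0.18); the remaining lags stay at or below 0.10.
The dominant spike at lag 3 indicates a seasonal period of 3.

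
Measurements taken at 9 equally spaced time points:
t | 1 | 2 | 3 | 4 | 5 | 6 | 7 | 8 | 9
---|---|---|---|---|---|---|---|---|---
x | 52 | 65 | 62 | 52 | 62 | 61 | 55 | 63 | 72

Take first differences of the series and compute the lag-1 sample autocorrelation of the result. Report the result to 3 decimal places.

First differences Δx: 13, -3, -10, 10, -1, -6, 8, 9
Mean of differences = 2.5000
Numerator Σ(Δx_t−Δx̄)(Δx_{t+1}−Δx̄) = -90.2500
Denominator Σ(Δx_t−Δx̄)² = 510.0000
r_1(Δx) = -90.2500 / 510.0000 = -0.177

-0.177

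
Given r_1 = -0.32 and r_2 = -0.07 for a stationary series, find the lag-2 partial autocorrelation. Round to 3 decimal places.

-0.192

φ_{22} = (r_2 − r_1²) / (1 − r_1²)
r_1² = (-0.32)² = 0.1024
Numerator = -0.07 − 0.1024 = -0.1724; denominator = 1 − 0.1024 = 0.8976
φ_{22} = -0.1724 / 0.8976 = -0.192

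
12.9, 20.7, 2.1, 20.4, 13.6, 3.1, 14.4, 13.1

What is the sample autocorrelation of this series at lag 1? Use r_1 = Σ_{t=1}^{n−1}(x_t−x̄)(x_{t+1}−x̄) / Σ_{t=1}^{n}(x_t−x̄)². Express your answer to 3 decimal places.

Mean x̄ = (12.9 + 20.7 + 2.1 + 20.4 + 13.6 + 3.1 + 14.4 + 13.1)/8 = 12.5375
Σ(x_t−x̄)(x_{t+1}−x̄) = (2.9589) + (-85.1961) + (-82.0648) + (8.3539) + (-10.0273) + (-17.5773) + (1.0477) = -182.5052
Denominator Σ(x_t−x̄)² = 331.4988
r_1 = -182.5052 / 331.4988 = -0.551

-0.551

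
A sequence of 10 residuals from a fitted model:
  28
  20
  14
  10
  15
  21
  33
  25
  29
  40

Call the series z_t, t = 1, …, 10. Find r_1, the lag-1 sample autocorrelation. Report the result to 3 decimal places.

0.477

Mean z̄ = (28 + 20 + 14 + 10 + 15 + 21 + 33 + 25 + 29 + 40)/10 = 23.5000
Numerator Σ_{t=1}^{9}(z_t−z̄)(z_{t+1}−z̄) = 371.2500
Denominator Σ(z_t−z̄)² = 778.5000
r_1 = 371.2500 / 778.5000 = 0.477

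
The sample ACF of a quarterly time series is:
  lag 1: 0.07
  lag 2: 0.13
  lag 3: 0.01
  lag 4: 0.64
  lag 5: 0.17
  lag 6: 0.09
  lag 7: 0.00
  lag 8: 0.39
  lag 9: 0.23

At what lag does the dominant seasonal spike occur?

The largest autocorrelation is r_4 = 0.64, with a weaker echo at lag 8 (0.39); the remaining lags stay at or below 0.23.
The dominant spike at lag 4 indicates a seasonal period of 4.

4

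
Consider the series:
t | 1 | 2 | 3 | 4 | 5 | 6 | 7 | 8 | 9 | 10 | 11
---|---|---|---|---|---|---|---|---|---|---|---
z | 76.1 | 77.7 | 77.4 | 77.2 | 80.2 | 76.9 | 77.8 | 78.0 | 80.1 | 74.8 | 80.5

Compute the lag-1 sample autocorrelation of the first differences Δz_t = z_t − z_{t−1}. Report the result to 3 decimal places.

-0.619

First differences Δz: 1.6, -0.3, -0.2, 3.0, -3.3, 0.9, 0.2, 2.1, -5.3, 5.7
Mean of differences = 0.4400
Numerator Σ(Δz_t−Δz̄)(Δz_{t+1}−Δz̄) = -53.5476
Denominator Σ(Δz_t−Δz̄)² = 86.4840
r_1(Δz) = -53.5476 / 86.4840 = -0.619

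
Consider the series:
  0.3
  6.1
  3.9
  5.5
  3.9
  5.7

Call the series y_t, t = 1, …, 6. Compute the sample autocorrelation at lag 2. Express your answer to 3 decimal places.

0.246

Mean ȳ = (0.3 + 6.1 + 3.9 + 5.5 + 3.9 + 5.7)/6 = 4.2333
Numerator Σ_{t=1}^{4}(y_t−ȳ)(y_{t+2}−ȳ) = 5.6444
Denominator Σ(y_t−ȳ)² = 22.9333
r_2 = 5.6444 / 22.9333 = 0.246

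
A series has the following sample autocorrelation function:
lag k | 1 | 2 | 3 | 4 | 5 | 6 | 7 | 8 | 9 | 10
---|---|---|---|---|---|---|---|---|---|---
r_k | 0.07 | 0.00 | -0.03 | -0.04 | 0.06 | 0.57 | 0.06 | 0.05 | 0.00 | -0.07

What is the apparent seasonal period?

6

The largest autocorrelation is r_6 = 0.57; the remaining lags stay at or below 0.07.
The dominant spike at lag 6 indicates a seasonal period of 6.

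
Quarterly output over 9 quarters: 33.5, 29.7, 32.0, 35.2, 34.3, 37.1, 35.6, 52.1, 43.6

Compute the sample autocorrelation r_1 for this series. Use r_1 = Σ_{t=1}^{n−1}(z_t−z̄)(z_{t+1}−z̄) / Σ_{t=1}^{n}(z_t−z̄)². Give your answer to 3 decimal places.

Mean z̄ = (33.5 + 29.7 + 32.0 + 35.2 + 34.3 + 37.1 + 35.6 + 52.1 + 43.6)/9 = 37.0111
Numerator Σ_{t=1}^{8}(z_t−z̄)(z_{t+1}−z̄) = 154.0532
Denominator Σ(z_t−z̄)² = 374.6089
r_1 = 154.0532 / 374.6089 = 0.411

0.411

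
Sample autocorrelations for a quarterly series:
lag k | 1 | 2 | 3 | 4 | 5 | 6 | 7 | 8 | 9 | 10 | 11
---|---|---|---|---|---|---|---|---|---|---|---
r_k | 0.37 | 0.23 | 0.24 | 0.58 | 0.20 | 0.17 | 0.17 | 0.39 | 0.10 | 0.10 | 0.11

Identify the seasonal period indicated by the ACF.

4

The largest autocorrelation is r_4 = 0.58, with a weaker echo at lag 8 (0.39); the remaining lags stay at or below 0.37. The elevated value at lag 1 (0.37), dropping to 0.23 at lag 2, reflects decaying short-term dependence rather than seasonality.
The dominant spike at lag 4 indicates a seasonal period of 4.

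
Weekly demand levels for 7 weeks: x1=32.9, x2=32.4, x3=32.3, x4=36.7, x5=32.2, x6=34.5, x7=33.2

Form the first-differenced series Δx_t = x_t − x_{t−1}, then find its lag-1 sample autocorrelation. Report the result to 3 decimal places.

First differences Δx: -0.5, -0.1, 4.4, -4.5, 2.3, -1.3
Mean of differences = 0.0500
Numerator Σ(Δx_t−Δx̄)(Δx_{t+1}−Δx̄) = -33.6375
Denominator Σ(Δx_t−Δx̄)² = 46.8350
r_1(Δx) = -33.6375 / 46.8350 = -0.718

-0.718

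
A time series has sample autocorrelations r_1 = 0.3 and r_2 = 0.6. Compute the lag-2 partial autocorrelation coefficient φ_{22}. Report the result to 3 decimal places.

φ_{22} = (r_2 − r_1²) / (1 − r_1²)
r_1² = (0.3)² = 0.09
Numerator = 0.6 − 0.0900 = 0.5100; denominator = 1 − 0.0900 = 0.9100
φ_{22} = 0.5100 / 0.9100 = 0.560

0.560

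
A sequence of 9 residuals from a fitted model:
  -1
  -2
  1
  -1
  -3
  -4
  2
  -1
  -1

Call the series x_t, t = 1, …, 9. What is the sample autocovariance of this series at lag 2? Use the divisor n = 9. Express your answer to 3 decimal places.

-1.114

Mean x̄ = (-1 − 2 + 1 − 1 − 3 − 4 + 2 − 1 − 1)/9 = -1.1111
Σ_{t=1}^{7}(x_t−x̄)(x_{t+2}−x̄) = -10.0247
γ_2 = -10.0247 / 9 = -1.114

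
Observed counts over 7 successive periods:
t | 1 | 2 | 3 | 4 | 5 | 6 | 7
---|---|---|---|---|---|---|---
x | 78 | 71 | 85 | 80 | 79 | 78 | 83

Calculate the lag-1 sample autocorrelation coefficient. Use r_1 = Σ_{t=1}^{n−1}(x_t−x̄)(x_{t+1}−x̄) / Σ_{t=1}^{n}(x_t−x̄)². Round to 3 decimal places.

Mean x̄ = (78 + 71 + 85 + 80 + 79 + 78 + 83)/7 = 79.1429
Σ(x_t−x̄)(x_{t+1}−x̄) = (9.3061) + (-47.6939) + (5.0204) + (-0.1224) + (0.1633) + (-4.4082) = -37.7347
Denominator Σ(x_t−x̄)² = 118.8571
r_1 = -37.7347 / 118.8571 = -0.317

-0.317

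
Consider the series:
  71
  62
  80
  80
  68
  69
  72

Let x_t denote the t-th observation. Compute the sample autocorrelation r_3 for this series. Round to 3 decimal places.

Mean x̄ = (71 + 62 + 80 + 80 + 68 + 69 + 72)/7 = 71.7143
Deviations from mean: -0.7143, -9.7143, 8.2857, 8.2857, -3.7143, -2.7143, 0.2857
Σ(x_t−x̄)(x_{t+3}−x̄) = (-5.9184) + (36.0816) + (-22.4898) + (2.3673) = 10.0408
Denominator Σ(x_t−x̄)² = 253.4286
r_3 = 10.0408 / 253.4286 = 0.040

0.040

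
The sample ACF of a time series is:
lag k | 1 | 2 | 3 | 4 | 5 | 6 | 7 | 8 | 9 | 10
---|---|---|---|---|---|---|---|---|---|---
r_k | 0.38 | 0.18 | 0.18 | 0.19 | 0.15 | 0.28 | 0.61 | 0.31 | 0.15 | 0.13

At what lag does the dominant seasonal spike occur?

The largest autocorrelation is r_7 = 0.61; the remaining lags stay at or below 0.38. The elevated value at lag 1 (0.38), dropping to 0.18 at lag 2, reflects decaying short-term dependence rather than seasonality.
The dominant spike at lag 7 indicates a seasonal period of 7.

7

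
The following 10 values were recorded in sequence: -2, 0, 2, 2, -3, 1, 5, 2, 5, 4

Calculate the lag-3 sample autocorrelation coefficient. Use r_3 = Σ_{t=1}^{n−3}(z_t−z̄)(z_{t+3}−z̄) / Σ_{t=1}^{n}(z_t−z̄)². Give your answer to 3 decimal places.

Mean z̄ = (-2 + 0 + 2 + 2 − 3 + 1 + 5 + 2 + 5 + 4)/10 = 1.6000
Numerator Σ_{t=1}^{7}(z_t−z̄)(z_{t+3}−z̄) = 11.3200
Denominator Σ(z_t−z̄)² = 66.4000
r_3 = 11.3200 / 66.4000 = 0.170

0.170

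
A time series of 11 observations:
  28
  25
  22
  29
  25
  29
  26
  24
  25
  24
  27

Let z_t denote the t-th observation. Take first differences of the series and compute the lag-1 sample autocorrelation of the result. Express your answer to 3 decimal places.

-0.554

First differences Δz: -3, -3, 7, -4, 4, -3, -2, 1, -1, 3
Mean of differences = -0.1000
Numerator Σ(Δz_t−Δz̄)(Δz_{t+1}−Δz̄) = -68.1100
Denominator Σ(Δz_t−Δz̄)² = 122.9000
r_1(Δz) = -68.1100 / 122.9000 = -0.554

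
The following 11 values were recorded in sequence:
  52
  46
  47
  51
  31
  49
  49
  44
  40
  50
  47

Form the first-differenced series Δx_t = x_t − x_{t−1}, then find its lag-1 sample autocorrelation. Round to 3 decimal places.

-0.530

First differences Δx: -6, 1, 4, -20, 18, 0, -5, -4, 10, -3
Mean of differences = -0.5000
Numerator Σ(Δx_t−Δx̄)(Δx_{t+1}−Δx̄) = -490.2500
Denominator Σ(Δx_t−Δx̄)² = 924.5000
r_1(Δx) = -490.2500 / 924.5000 = -0.530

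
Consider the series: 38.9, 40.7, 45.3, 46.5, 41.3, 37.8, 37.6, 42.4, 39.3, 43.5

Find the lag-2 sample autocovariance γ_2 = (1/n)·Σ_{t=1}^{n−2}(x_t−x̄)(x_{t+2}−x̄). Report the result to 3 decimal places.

Mean x̄ = (38.9 + 40.7 + 45.3 + 46.5 + 41.3 + 37.8 + 37.6 + 42.4 + 39.3 + 43.5)/10 = 41.3300
Σ_{t=1}^{8}(x_t−x̄)(x_{t+2}−x̄) = -25.0448
γ_2 = -25.0448 / 10 = -2.504

-2.504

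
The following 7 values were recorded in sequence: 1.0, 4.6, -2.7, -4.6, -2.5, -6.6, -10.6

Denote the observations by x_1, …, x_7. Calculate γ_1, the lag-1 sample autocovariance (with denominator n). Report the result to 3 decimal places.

8.163

Mean x̄ = (1.0 + 4.6 − 2.7 − 4.6 − 2.5 − 6.6 − 10.6)/7 = -3.0571
Σ_{t=1}^{6}(x_t−x̄)(x_{t+1}−x̄) = 57.1396
γ_1 = 57.1396 / 7 = 8.163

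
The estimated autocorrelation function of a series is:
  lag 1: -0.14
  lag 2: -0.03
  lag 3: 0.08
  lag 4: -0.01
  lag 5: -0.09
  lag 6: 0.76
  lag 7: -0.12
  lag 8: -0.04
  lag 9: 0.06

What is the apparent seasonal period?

The largest autocorrelation is r_6 = 0.76; the remaining lags stay at or below 0.08.
The dominant spike at lag 6 indicates a seasonal period of 6.

6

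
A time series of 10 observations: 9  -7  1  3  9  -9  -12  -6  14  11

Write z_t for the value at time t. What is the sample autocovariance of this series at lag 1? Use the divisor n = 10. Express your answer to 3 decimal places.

13.641

Mean z̄ = (9 − 7 + 1 + 3 + 9 − 9 − 12 − 6 + 14 + 11)/10 = 1.3000
Σ_{t=1}^{9}(z_t−z̄)(z_{t+1}−z̄) = 136.4100
γ_1 = 136.4100 / 10 = 13.641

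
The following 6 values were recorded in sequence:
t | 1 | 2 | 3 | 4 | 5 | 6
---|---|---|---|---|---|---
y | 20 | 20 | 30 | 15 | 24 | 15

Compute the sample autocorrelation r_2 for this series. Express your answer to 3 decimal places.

Mean ȳ = (20 + 20 + 30 + 15 + 24 + 15)/6 = 20.6667
Deviations from mean: -0.6667, -0.6667, 9.3333, -5.6667, 3.3333, -5.6667
Numerator Σ_{t=1}^{4}(y_t−ȳ)(y_{t+2}−ȳ) = 60.7778
Denominator Σ(y_t−ȳ)² = 163.3333
r_2 = 60.7778 / 163.3333 = 0.372

0.372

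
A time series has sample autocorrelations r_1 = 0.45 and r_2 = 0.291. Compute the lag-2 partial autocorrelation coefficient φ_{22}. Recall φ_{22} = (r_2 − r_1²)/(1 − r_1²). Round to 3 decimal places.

0.111

φ_{22} = (r_2 − r_1²) / (1 − r_1²)
r_1² = (0.45)² = 0.2025
Numerator = 0.291 − 0.2025 = 0.0885; denominator = 1 − 0.2025 = 0.7975
φ_{22} = 0.0885 / 0.7975 = 0.111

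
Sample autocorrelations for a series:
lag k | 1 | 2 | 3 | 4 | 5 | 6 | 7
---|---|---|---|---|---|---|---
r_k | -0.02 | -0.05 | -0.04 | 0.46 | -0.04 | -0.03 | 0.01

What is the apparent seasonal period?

4

The largest autocorrelation is r_4 = 0.46; the remaining lags stay at or below 0.01.
The dominant spike at lag 4 indicates a seasonal period of 4.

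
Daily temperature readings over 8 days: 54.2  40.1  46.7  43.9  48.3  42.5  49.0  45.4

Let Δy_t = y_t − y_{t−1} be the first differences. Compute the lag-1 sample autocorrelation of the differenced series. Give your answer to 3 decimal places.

First differences Δy: -14.1, 6.6, -2.8, 4.4, -5.8, 6.5, -3.6
Mean of differences = -1.2571
Numerator Σ(Δy_t−Δȳ)(Δy_{t+1}−Δȳ) = -200.8718
Denominator Σ(Δy_t−Δȳ)² = 347.3571
r_1(Δy) = -200.8718 / 347.3571 = -0.578

-0.578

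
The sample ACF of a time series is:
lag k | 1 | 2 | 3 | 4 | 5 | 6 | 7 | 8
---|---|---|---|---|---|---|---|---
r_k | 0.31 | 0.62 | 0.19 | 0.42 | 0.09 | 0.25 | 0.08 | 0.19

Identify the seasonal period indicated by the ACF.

2

The largest autocorrelation is r_2 = 0.62, with a weaker echo at lag 4 (0.42); the remaining lags stay at or below 0.31.
The dominant spike at lag 2 indicates a seasonal period of 2.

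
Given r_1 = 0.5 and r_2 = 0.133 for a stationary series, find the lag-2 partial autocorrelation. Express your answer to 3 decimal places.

-0.156

φ_{22} = (r_2 − r_1²) / (1 − r_1²)
r_1² = (0.5)² = 0.25
Numerator = 0.133 − 0.2500 = -0.1170; denominator = 1 − 0.2500 = 0.7500
φ_{22} = -0.1170 / 0.7500 = -0.156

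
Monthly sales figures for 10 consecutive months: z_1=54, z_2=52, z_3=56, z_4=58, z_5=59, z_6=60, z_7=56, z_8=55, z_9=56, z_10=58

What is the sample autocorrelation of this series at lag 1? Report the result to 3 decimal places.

Mean z̄ = (54 + 52 + 56 + 58 + 59 + 60 + 56 + 55 + 56 + 58)/10 = 56.4000
Numerator Σ_{t=1}^{9}(z_t−z̄)(z_{t+1}−z̄) = 24.2400
Denominator Σ(z_t−z̄)² = 52.4000
r_1 = 24.2400 / 52.4000 = 0.463

0.463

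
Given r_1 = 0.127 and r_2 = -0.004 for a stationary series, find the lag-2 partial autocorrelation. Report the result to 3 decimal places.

-0.020

φ_{22} = (r_2 − r_1²) / (1 − r_1²)
r_1² = (0.127)² = 0.016129
Numerator = -0.004 − 0.0161 = -0.0201; denominator = 1 − 0.0161 = 0.9839
φ_{22} = -0.0201 / 0.9839 = -0.020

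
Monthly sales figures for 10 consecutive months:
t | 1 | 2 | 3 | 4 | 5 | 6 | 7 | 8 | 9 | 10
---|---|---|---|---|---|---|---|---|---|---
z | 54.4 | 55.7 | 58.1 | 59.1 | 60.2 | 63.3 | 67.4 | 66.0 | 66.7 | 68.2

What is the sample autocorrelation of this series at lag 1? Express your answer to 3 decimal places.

Mean z̄ = (54.4 + 55.7 + 58.1 + 59.1 + 60.2 + 63.3 + 67.4 + 66.0 + 66.7 + 68.2)/10 = 61.9100
Numerator Σ_{t=1}^{9}(z_t−z̄)(z_{t+1}−z̄) = 163.2369
Denominator Σ(z_t−z̄)² = 231.6090
r_1 = 163.2369 / 231.6090 = 0.705

0.705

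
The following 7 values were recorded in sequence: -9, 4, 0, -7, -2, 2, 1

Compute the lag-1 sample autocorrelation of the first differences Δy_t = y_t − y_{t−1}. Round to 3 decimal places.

-0.164

First differences Δy: 13, -4, -7, 5, 4, -1
Mean of differences = 1.6667
Numerator Σ(Δy_t−Δȳ)(Δy_{t+1}−Δȳ) = -42.4444
Denominator Σ(Δy_t−Δȳ)² = 259.3333
r_1(Δy) = -42.4444 / 259.3333 = -0.164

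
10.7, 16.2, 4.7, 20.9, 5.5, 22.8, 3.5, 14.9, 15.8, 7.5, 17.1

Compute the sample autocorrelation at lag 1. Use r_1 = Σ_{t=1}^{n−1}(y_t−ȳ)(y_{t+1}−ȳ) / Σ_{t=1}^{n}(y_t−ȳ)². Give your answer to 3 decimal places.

-0.845

Mean ȳ = (10.7 + 16.2 + 4.7 + 20.9 + 5.5 + 22.8 + 3.5 + 14.9 + 15.8 + 7.5 + 17.1)/11 = 12.6909
Numerator Σ_{t=1}^{10}(y_t−ȳ)(y_{t+1}−ȳ) = -377.7228
Denominator Σ(y_t−ȳ)² = 446.8291
r_1 = -377.7228 / 446.8291 = -0.845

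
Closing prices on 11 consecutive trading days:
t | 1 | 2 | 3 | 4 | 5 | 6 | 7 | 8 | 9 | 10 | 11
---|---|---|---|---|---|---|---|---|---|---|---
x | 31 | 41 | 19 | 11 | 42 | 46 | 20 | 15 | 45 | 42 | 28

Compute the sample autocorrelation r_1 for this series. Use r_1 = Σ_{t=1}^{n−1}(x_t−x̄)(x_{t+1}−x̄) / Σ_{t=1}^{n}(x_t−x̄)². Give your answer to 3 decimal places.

Mean x̄ = (31 + 41 + 19 + 11 + 42 + 46 + 20 + 15 + 45 + 42 + 28)/11 = 30.9091
Numerator Σ_{t=1}^{10}(x_t−x̄)(x_{t+1}−x̄) = -26.8264
Denominator Σ(x_t−x̄)² = 1692.9091
r_1 = -26.8264 / 1692.9091 = -0.016

-0.016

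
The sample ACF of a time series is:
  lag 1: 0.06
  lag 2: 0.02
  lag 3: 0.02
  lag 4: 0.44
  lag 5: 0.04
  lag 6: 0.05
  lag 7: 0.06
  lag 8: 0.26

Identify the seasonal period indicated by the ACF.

4

The largest autocorrelation is r_4 = 0.44, with a weaker echo at lag 8 (0.26); the remaining lags stay at or below 0.06.
The dominant spike at lag 4 indicates a seasonal period of 4.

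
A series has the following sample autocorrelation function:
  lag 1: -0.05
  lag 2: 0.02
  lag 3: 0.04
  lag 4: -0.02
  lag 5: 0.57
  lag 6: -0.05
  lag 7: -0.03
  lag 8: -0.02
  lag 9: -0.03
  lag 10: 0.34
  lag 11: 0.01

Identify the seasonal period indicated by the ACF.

The largest autocorrelation is r_5 = 0.57, with a weaker echo at lag 10 (0.34); the remaining lags stay at or below 0.04.
The dominant spike at lag 5 indicates a seasonal period of 5.

5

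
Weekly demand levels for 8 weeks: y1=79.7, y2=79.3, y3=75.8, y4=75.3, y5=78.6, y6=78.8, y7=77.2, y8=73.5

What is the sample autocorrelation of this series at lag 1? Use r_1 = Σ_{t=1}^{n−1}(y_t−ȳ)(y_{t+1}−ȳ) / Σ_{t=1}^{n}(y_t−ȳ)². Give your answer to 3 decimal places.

Mean ȳ = (79.7 + 79.3 + 75.8 + 75.3 + 78.6 + 78.8 + 77.2 + 73.5)/8 = 77.2750
Deviations from mean: 2.4250, 2.0250, -1.4750, -1.9750, 1.3250, 1.5250, -0.0750, -3.7750
Numerator Σ_{t=1}^{7}(y_t−ȳ)(y_{t+1}−ȳ) = 4.4094
Denominator Σ(y_t−ȳ)² = 34.3950
r_1 = 4.4094 / 34.3950 = 0.128

0.128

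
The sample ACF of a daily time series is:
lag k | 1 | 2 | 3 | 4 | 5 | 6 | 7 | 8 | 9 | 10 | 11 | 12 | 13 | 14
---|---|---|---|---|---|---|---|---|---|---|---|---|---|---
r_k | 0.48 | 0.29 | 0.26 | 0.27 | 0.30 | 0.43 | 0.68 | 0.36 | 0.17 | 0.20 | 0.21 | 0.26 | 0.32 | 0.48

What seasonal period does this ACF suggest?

7

The largest autocorrelation is r_7 = 0.68; the remaining lags stay at or below 0.48. The elevated value at lag 1 (0.48), dropping to 0.29 at lag 2, reflects decaying short-term dependence rather than seasonality.
The dominant spike at lag 7 indicates a seasonal period of 7.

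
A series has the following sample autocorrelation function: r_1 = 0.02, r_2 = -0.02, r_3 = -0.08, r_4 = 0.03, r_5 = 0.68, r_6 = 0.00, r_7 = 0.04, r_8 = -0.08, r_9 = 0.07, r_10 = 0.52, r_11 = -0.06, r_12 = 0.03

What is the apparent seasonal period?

The largest autocorrelation is r_5 = 0.68, with a weaker echo at lag 10 (0.52); the remaining lags stay at or below 0.07.
The dominant spike at lag 5 indicates a seasonal period of 5.

5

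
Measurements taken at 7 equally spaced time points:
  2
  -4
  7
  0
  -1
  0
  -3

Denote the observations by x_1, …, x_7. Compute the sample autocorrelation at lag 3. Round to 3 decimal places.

Mean x̄ = (2 − 4 + 7 + 0 − 1 + 0 − 3)/7 = 0.1429
Deviations from mean: 1.8571, -4.1429, 6.8571, -0.1429, -1.1429, -0.1429, -3.1429
Σ(x_t−x̄)(x_{t+3}−x̄) = (-0.2653) + (4.7347) + (-0.9796) + (0.4490) = 3.9388
Denominator Σ(x_t−x̄)² = 78.8571
r_3 = 3.9388 / 78.8571 = 0.050

0.050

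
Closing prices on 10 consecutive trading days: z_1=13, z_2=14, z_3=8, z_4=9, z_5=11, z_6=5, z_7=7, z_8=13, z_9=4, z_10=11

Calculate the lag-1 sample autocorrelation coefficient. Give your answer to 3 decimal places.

Mean z̄ = (13 + 14 + 8 + 9 + 11 + 5 + 7 + 13 + 4 + 11)/10 = 9.5000
Numerator Σ_{t=1}^{9}(z_t−z̄)(z_{t+1}−z̄) = -22.7500
Denominator Σ(z_t−z̄)² = 108.5000
r_1 = -22.7500 / 108.5000 = -0.210

-0.210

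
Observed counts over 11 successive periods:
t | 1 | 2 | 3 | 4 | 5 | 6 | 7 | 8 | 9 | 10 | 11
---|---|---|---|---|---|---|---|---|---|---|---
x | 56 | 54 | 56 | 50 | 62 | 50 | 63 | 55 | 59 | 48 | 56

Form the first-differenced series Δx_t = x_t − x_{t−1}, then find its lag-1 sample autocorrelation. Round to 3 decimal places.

-0.856

First differences Δx: -2, 2, -6, 12, -12, 13, -8, 4, -11, 8
Mean of differences = 0.0000
Numerator Σ(Δx_t−Δx̄)(Δx_{t+1}−Δx̄) = -656.0000
Denominator Σ(Δx_t−Δx̄)² = 766.0000
r_1(Δx) = -656.0000 / 766.0000 = -0.856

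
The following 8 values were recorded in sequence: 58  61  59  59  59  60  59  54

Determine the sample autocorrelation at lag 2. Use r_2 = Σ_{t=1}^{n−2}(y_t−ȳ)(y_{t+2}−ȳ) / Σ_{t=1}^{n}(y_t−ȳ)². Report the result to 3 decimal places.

Mean ȳ = (58 + 61 + 59 + 59 + 59 + 60 + 59 + 54)/8 = 58.6250
Deviations from mean: -0.6250, 2.3750, 0.3750, 0.3750, 0.3750, 1.3750, 0.3750, -4.6250
Σ(y_t−ȳ)(y_{t+2}−ȳ) = (-0.2344) + (0.8906) + (0.1406) + (0.5156) + (0.1406) + (-6.3594) = -4.9063
Denominator Σ(y_t−ȳ)² = 29.8750
r_2 = -4.9063 / 29.8750 = -0.164

-0.164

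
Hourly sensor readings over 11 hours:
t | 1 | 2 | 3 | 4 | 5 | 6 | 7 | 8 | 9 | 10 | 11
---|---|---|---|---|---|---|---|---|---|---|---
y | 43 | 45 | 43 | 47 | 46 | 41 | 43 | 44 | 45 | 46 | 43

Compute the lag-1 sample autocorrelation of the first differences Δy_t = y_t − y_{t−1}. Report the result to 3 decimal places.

First differences Δy: 2, -2, 4, -1, -5, 2, 1, 1, 1, -3
Mean of differences = 0.0000
Numerator Σ(Δy_t−Δȳ)(Δy_{t+1}−Δȳ) = -20.0000
Denominator Σ(Δy_t−Δȳ)² = 66.0000
r_1(Δy) = -20.0000 / 66.0000 = -0.303

-0.303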